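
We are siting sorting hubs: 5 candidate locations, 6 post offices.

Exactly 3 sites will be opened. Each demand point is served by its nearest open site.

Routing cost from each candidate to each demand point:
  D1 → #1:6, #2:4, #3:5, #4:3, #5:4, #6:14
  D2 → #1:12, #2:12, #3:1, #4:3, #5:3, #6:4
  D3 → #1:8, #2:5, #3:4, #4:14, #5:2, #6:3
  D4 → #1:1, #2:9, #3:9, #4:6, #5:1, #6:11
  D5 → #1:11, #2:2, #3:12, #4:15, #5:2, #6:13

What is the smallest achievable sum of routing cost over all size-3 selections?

Open {D2, D4, D5}.
  #1→D4 1, #2→D5 2, #3→D2 1, #4→D2 3, #5→D4 1, #6→D2 4  ⇒ total 12.
Compare {D1, D2, D4}: total 14.
Compare {D2, D3, D4}: total 14.
No size-3 selection does better; minimum is 12.

12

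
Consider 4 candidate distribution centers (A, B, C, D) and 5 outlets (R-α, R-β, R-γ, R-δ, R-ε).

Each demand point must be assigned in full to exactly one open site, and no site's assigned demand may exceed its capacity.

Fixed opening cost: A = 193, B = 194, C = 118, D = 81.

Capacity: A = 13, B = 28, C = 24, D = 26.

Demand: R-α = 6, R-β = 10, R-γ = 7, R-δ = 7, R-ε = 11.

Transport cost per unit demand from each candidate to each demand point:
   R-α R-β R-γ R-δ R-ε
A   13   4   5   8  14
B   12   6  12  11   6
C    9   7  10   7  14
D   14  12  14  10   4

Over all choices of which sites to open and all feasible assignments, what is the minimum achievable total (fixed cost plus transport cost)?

Open {C, D}; cheapest assignment that respects the capacities:
  C (cap 24, load 23): R-α, R-β, R-γ — cost 6×9 + 10×7 + 7×10 = 194
  D (cap 26, load 18): R-δ, R-ε — cost 7×10 + 11×4 = 114
  Shipping 308, fixed 199 → total 507.
  Any other capacity-feasible assignment to {C, D} ships for at least 308.
Compare {B, D}: its best feasible assignment gives total 605.
Compare {B, C}: its best feasible assignment gives total 611.
Every other set of open sites that can feasibly serve all demand totals ≥ 605 even under its best assignment. Minimum: 507.

507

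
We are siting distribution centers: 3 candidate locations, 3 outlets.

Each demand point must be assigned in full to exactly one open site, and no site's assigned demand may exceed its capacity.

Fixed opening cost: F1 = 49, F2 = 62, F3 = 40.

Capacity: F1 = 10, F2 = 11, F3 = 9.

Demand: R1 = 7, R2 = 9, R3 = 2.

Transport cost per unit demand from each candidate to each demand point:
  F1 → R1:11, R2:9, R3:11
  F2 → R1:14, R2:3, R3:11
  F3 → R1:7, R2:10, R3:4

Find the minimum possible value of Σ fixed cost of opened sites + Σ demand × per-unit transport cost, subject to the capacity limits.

Open {F2, F3}; cheapest assignment that respects the capacities:
  F2 (cap 11, load 9): R2 — cost 9×3 = 27
  F3 (cap 9, load 9): R1, R3 — cost 7×7 + 2×4 = 57
  Shipping 84, fixed 102 → total 186.
  Any other capacity-feasible assignment to {F2, F3} ships for at least 84.
Compare {F1, F3}: its best feasible assignment gives total 227.
Compare {F1, F2, F3}: its best feasible assignment gives total 235.
Every other set of open sites that can feasibly serve all demand totals ≥ 227 even under its best assignment. Minimum: 186.

186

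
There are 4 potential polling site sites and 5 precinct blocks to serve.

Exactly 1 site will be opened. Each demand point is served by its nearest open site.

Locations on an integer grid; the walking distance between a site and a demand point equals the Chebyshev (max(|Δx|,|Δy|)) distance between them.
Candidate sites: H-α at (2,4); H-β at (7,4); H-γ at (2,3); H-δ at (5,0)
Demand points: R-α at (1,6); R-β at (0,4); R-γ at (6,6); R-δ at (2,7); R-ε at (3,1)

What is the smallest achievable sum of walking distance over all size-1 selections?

Open {H-α}.
  R-α→H-α 2, R-β→H-α 2, R-γ→H-α 4, R-δ→H-α 3, R-ε→H-α 3  ⇒ total 14.
Compare {H-γ}: total 15.
Compare {H-β}: total 24.
No size-1 selection does better; minimum is 14.

14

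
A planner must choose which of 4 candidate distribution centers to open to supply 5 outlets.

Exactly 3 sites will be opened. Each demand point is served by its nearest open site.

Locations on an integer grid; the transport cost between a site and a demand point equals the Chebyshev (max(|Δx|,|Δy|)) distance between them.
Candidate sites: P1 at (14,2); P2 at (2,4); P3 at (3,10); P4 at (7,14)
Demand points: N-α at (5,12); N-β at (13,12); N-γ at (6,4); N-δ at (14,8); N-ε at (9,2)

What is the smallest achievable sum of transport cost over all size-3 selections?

23

Open {P1, P2, P4}.
  N-α→P4 2, N-β→P4 6, N-γ→P2 4, N-δ→P1 6, N-ε→P1 5  ⇒ total 23.
Compare {P1, P3, P4}: total 25.
Compare {P2, P3, P4}: total 26.
No size-3 selection does better; minimum is 23.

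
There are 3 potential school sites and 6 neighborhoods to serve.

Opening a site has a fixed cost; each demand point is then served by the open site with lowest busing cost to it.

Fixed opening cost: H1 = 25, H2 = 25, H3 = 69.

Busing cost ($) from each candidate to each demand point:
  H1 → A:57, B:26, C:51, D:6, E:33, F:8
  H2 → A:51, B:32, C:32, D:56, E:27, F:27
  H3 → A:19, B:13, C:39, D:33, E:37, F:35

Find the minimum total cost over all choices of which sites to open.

Open {H1, H2}: assign each demand point to its cheapest open site.
  A→H2 51, B→H1 26, C→H2 32, D→H1 6, E→H2 27, F→H1 8
  busing cost 150, fixed 50 → total 200.
Compare {H1}: busing cost 181 + fixed 25 = 206.
Compare {H1, H3}: busing cost 118 + fixed 94 = 212.
Compare {H1, H2, H3}: busing cost 105 + fixed 119 = 224.
All other subsets cost ≥ 206. Minimum total cost: 200.

200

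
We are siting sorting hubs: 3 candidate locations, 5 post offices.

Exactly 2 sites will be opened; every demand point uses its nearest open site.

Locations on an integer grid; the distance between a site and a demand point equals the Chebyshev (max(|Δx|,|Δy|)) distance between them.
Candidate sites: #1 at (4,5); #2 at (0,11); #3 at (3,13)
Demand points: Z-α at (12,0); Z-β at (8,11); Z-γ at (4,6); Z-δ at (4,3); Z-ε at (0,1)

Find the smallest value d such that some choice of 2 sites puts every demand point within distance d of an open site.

Open {#1, #2}.
  Farthest demand point is Z-α at distance 8 (to #1); all others are ≤ 8.
With {#1, #3} the worst case is 8.
With {#2, #3} the worst case is 12.
No size-2 selection achieves below 8.

8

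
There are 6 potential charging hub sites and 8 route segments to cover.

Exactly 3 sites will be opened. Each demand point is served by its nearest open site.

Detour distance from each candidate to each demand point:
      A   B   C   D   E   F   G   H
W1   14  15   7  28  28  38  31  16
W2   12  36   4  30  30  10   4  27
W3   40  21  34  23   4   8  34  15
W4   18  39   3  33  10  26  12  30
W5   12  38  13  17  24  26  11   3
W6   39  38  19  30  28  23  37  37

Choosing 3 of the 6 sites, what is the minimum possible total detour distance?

73

Open {W2, W3, W5}.
  A→W2 12, B→W3 21, C→W2 4, D→W5 17, E→W3 4, F→W3 8, G→W2 4, H→W5 3  ⇒ total 73.
Compare {W1, W3, W5}: total 77.
Compare {W3, W4, W5}: total 79.
No size-3 selection does better; minimum is 73.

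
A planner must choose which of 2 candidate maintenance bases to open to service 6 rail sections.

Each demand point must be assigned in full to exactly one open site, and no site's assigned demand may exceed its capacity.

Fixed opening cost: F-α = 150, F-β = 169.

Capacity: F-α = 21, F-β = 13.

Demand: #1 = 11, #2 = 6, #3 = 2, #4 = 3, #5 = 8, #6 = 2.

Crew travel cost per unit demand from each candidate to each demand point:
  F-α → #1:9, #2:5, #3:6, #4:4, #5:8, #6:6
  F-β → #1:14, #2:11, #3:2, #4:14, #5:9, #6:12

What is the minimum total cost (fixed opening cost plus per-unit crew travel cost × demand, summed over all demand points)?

560

Open {F-α, F-β}; cheapest assignment that respects the capacities:
  F-α (cap 21, load 20): #1, #2, #4 — cost 11×9 + 6×5 + 3×4 = 141
  F-β (cap 13, load 12): #3, #5, #6 — cost 2×2 + 8×9 + 2×12 = 100
  Shipping 241, fixed 319 → total 560.
  Any other capacity-feasible assignment to {F-α, F-β} ships for at least 241.
Total demand is 32 and no other set of sites has combined capacity ≥ 32, so {F-α, F-β} is the only feasible choice of open sites. Minimum: 560.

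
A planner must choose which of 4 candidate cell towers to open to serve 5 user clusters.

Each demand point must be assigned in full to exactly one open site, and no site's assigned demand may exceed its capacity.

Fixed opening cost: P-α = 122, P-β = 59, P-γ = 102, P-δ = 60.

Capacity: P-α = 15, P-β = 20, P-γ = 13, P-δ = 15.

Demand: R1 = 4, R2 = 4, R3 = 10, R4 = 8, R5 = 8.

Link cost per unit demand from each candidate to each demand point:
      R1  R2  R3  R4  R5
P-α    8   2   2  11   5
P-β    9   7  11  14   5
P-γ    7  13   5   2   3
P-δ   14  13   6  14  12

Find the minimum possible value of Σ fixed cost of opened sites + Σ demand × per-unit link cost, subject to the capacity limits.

Open {P-β, P-γ, P-δ}; cheapest assignment that respects the capacities:
  P-β (cap 20, load 12): R2, R5 — cost 4×7 + 8×5 = 68
  P-γ (cap 13, load 12): R1, R4 — cost 4×7 + 8×2 = 44
  P-δ (cap 15, load 10): R3 — cost 10×6 = 60
  Shipping 172, fixed 221 → total 393.
  Any other capacity-feasible assignment to {P-β, P-γ, P-δ} ships for at least 172.
Compare {P-α, P-β, P-γ}: its best feasible assignment gives total 395.
Compare {P-α, P-β}: its best feasible assignment gives total 397.
Every other set of open sites that can feasibly serve all demand totals ≥ 395 even under its best assignment. Minimum: 393.

393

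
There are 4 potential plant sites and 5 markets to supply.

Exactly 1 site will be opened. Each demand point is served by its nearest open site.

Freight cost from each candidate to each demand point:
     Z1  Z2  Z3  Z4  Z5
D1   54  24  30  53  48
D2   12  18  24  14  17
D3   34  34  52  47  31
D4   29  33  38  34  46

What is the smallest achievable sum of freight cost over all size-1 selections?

Open {D2}.
  Z1→D2 12, Z2→D2 18, Z3→D2 24, Z4→D2 14, Z5→D2 17  ⇒ total 85.
Compare {D4}: total 180.
Compare {D3}: total 198.
No size-1 selection does better; minimum is 85.

85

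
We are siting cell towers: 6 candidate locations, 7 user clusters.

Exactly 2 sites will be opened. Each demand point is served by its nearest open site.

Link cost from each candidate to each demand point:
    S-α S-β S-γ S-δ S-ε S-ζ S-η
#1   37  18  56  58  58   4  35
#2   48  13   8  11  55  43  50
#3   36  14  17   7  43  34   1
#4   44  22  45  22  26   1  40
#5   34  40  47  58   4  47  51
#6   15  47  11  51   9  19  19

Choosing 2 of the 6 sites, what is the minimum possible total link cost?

76

Open {#3, #6}.
  S-α→#6 15, S-β→#3 14, S-γ→#6 11, S-δ→#3 7, S-ε→#6 9, S-ζ→#6 19, S-η→#3 1  ⇒ total 76.
Compare {#2, #6}: total 94.
Compare {#4, #6}: total 99.
No size-2 selection does better; minimum is 76.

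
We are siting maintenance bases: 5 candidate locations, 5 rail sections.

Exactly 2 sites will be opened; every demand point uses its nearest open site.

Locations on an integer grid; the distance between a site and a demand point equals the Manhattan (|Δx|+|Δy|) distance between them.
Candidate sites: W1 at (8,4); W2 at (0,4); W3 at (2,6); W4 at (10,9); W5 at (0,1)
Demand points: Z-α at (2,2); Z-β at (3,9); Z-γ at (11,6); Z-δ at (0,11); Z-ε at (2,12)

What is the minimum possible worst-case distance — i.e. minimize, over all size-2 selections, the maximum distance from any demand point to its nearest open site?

7

Open {W1, W3}.
  Farthest demand point is Z-δ at distance 7 (to W3); all others are ≤ 7.
With {W3, W4} the worst case is 7.
With {W2, W3} the worst case is 9.
No size-2 selection achieves below 7.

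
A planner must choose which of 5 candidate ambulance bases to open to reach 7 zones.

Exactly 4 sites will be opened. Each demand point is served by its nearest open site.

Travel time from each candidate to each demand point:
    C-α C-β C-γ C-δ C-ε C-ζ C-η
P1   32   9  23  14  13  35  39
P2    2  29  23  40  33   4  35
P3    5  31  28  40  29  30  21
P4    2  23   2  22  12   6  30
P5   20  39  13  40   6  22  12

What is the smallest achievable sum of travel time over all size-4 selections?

49

Open {P1, P2, P4, P5}.
  C-α→P2 2, C-β→P1 9, C-γ→P4 2, C-δ→P1 14, C-ε→P5 6, C-ζ→P2 4, C-η→P5 12  ⇒ total 49.
Compare {P1, P3, P4, P5}: total 51.
Compare {P1, P2, P3, P5}: total 60.
No size-4 selection does better; minimum is 49.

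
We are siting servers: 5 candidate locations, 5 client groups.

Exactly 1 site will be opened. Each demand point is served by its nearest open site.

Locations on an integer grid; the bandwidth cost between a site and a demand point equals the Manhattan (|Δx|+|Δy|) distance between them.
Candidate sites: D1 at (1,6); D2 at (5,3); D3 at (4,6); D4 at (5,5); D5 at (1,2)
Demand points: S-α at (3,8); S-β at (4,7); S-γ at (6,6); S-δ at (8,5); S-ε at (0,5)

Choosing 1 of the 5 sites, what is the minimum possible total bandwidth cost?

16

Open {D3}.
  S-α→D3 3, S-β→D3 1, S-γ→D3 2, S-δ→D3 5, S-ε→D3 5  ⇒ total 16.
Compare {D4}: total 18.
Compare {D1}: total 23.
No size-1 selection does better; minimum is 16.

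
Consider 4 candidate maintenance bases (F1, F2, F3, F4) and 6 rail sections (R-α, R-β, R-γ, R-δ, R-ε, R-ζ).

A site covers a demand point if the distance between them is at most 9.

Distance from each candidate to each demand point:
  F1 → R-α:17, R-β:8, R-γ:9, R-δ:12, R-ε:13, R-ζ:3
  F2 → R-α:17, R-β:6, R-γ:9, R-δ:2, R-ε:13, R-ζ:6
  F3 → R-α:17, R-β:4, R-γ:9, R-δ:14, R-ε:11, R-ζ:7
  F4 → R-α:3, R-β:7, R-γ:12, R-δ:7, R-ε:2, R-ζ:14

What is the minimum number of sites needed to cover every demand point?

Coverage sets (demand points within 9 of each site):
  F1: {R-β, R-γ, R-ζ}
  F2: {R-β, R-γ, R-δ, R-ζ}
  F3: {R-β, R-γ, R-ζ}
  F4: {R-α, R-β, R-δ, R-ε}
No single site covers all 6 demand points.
But {F1, F4} covers everything, so the minimum is 2.

2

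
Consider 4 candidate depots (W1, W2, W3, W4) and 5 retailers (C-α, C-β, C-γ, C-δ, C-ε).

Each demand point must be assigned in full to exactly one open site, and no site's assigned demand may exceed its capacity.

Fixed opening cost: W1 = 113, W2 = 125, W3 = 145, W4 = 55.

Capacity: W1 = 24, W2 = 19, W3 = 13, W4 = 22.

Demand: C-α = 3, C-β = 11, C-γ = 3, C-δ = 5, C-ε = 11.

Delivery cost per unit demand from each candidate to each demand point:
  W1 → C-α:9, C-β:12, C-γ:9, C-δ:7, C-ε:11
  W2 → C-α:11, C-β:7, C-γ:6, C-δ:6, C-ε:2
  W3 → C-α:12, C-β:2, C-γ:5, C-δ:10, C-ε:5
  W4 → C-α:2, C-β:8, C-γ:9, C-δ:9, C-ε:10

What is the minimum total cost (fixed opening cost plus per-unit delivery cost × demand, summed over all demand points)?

344

Open {W2, W4}; cheapest assignment that respects the capacities:
  W2 (cap 19, load 19): C-γ, C-δ, C-ε — cost 3×6 + 5×6 + 11×2 = 70
  W4 (cap 22, load 14): C-α, C-β — cost 3×2 + 11×8 = 94
  Shipping 164, fixed 180 → total 344.
  Any other capacity-feasible assignment to {W2, W4} ships for at least 164.
Compare {W3, W4}: its best feasible assignment gives total 410.
Compare {W2, W3, W4}: its best feasible assignment gives total 423.
Every other set of open sites that can feasibly serve all demand totals ≥ 410 even under its best assignment. Minimum: 344.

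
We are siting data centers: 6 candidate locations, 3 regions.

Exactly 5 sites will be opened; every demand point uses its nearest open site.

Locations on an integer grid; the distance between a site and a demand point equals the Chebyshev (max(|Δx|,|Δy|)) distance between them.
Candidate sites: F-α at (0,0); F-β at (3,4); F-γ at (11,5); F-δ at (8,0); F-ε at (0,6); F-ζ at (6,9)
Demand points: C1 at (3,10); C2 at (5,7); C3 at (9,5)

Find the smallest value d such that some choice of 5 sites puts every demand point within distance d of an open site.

Open {F-α, F-β, F-γ, F-δ, F-ζ}.
  Farthest demand point is C1 at distance 3 (to F-ζ); all others are ≤ 3.
With {F-α, F-β, F-γ, F-ε, F-ζ} the worst case is 3.
With {F-α, F-γ, F-δ, F-ε, F-ζ} the worst case is 3.
No size-5 selection achieves below 3.

3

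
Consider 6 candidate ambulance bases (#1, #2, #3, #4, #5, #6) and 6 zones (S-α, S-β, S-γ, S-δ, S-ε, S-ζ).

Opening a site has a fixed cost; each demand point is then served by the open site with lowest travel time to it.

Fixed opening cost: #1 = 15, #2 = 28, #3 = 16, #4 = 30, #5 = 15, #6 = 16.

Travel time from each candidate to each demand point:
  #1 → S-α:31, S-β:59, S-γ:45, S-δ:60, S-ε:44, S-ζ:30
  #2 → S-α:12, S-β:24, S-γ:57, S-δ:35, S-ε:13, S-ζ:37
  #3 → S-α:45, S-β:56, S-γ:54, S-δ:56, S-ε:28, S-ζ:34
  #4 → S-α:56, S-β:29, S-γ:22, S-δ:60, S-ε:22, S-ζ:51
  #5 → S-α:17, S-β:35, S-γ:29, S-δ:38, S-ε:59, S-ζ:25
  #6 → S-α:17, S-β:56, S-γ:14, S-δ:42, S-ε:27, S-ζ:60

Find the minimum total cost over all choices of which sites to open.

179

Open {#2, #6}: assign each demand point to its cheapest open site.
  S-α→#2 12, S-β→#2 24, S-γ→#6 14, S-δ→#2 35, S-ε→#2 13, S-ζ→#2 37
  travel time 135, fixed 44 → total 179.
Compare {#2, #5}: travel time 138 + fixed 43 = 181.
Compare {#2, #5, #6}: travel time 123 + fixed 59 = 182.
Compare {#5, #6}: travel time 156 + fixed 31 = 187.
All other subsets cost ≥ 181. Minimum total cost: 179.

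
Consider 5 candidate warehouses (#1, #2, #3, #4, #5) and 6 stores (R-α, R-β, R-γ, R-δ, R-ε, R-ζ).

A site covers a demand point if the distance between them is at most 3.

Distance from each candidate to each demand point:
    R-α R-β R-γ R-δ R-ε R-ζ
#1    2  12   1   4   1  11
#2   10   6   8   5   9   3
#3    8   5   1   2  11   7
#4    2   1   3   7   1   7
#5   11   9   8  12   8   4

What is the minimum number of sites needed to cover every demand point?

Coverage sets (demand points within 3 of each site):
  #1: {R-α, R-γ, R-ε}
  #2: {R-ζ}
  #3: {R-γ, R-δ}
  #4: {R-α, R-β, R-γ, R-ε}
  #5: {}
No 2 sites suffice: every size-2 union leaves at least one demand point uncovered.
But {#2, #3, #4} covers everything, so the minimum is 3.

3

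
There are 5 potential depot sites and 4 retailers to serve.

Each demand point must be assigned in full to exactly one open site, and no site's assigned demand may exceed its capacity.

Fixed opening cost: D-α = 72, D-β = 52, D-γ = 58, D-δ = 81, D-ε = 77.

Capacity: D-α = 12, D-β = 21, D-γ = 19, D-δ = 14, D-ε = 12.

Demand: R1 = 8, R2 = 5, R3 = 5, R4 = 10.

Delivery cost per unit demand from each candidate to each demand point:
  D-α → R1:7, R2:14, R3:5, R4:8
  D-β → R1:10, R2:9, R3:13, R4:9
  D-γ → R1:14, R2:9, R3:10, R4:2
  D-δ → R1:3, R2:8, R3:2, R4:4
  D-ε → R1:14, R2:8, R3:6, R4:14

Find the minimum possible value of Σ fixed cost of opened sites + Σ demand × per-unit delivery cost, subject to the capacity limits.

238

Open {D-γ, D-δ}; cheapest assignment that respects the capacities:
  D-γ (cap 19, load 15): R2, R4 — cost 5×9 + 10×2 = 65
  D-δ (cap 14, load 13): R1, R3 — cost 8×3 + 5×2 = 34
  Shipping 99, fixed 139 → total 238.
  Any other capacity-feasible assignment to {D-γ, D-δ} ships for at least 99.
Compare {D-β, D-γ, D-δ}: its best feasible assignment gives total 290.
Compare {D-β, D-δ}: its best feasible assignment gives total 302.
Every other set of open sites that can feasibly serve all demand totals ≥ 290 even under its best assignment. Minimum: 238.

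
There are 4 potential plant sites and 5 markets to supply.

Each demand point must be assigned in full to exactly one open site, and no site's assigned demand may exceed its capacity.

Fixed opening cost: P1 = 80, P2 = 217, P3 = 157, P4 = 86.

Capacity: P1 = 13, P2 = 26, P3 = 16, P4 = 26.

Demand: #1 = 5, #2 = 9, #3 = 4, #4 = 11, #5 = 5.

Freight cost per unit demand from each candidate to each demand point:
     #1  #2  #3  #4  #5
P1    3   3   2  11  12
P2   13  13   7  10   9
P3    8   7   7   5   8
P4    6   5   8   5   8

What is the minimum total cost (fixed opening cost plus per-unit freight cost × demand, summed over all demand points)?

Open {P1, P4}; cheapest assignment that respects the capacities:
  P1 (cap 13, load 13): #2, #3 — cost 9×3 + 4×2 = 35
  P4 (cap 26, load 21): #1, #4, #5 — cost 5×6 + 11×5 + 5×8 = 125
  Shipping 160, fixed 166 → total 326.
  Any other capacity-feasible assignment to {P1, P4} ships for at least 160.
Compare {P3, P4}: its best feasible assignment gives total 441.
Compare {P1, P3, P4}: its best feasible assignment gives total 483.
Every other set of open sites that can feasibly serve all demand totals ≥ 441 even under its best assignment. Minimum: 326.

326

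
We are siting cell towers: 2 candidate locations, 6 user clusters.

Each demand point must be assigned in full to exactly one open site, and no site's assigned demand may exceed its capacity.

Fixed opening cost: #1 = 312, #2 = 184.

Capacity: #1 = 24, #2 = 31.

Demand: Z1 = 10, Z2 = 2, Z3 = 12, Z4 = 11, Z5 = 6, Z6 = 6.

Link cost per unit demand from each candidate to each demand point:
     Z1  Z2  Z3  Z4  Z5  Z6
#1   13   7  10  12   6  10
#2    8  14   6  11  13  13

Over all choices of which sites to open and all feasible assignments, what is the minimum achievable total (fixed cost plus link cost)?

904

Open {#1, #2}; cheapest assignment that respects the capacities:
  #1 (cap 24, load 23): Z4, Z5, Z6 — cost 11×12 + 6×6 + 6×10 = 228
  #2 (cap 31, load 24): Z1, Z2, Z3 — cost 10×8 + 2×14 + 12×6 = 180
  Shipping 408, fixed 496 → total 904.
  Any other capacity-feasible assignment to {#1, #2} ships for at least 408.
Total demand is 47 and no other set of sites has combined capacity ≥ 47, so {#1, #2} is the only feasible choice of open sites. Minimum: 904.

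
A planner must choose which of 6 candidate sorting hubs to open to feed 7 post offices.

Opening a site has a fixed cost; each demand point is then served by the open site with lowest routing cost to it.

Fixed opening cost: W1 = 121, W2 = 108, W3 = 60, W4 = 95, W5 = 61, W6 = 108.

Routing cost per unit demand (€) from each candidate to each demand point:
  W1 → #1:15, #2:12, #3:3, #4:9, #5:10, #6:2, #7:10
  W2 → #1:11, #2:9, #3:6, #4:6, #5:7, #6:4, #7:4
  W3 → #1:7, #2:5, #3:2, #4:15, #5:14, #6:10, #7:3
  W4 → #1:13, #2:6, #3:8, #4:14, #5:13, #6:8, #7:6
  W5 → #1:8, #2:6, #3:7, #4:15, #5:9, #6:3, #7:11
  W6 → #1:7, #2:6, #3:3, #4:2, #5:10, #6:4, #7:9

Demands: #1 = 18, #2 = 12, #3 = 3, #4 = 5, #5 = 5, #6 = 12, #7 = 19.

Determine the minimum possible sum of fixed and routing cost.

Open {W3, W6}: assign each demand point to its cheapest open site.
  #1→W3 18×7=126, #2→W3 12×5=60, #3→W3 3×2=6, #4→W6 5×2=10, #5→W6 5×10=50, #6→W6 12×4=48, #7→W3 19×3=57
  routing cost 357, fixed 168 → total 525.
Compare {W3, W5}: routing cost 405 + fixed 121 = 526.
Compare {W2, W3}: routing cost 362 + fixed 168 = 530.
Compare {W1, W3}: routing cost 368 + fixed 181 = 549.
All other subsets cost ≥ 526. Minimum total cost: 525.

525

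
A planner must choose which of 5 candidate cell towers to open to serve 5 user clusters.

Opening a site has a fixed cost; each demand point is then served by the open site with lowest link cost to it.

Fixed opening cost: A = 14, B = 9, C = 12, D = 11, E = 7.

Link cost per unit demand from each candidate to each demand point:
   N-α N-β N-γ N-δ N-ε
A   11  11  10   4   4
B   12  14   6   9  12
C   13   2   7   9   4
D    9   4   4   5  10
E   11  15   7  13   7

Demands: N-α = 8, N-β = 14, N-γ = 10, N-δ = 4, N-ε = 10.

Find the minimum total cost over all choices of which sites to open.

Open {C, D}: assign each demand point to its cheapest open site.
  N-α→D 8×9=72, N-β→C 14×2=28, N-γ→D 10×4=40, N-δ→D 4×5=20, N-ε→C 10×4=40
  link cost 200, fixed 23 → total 223.
Compare {C, D, E}: link cost 200 + fixed 30 = 230.
Compare {B, C, D}: link cost 200 + fixed 32 = 232.
Compare {A, C, D}: link cost 196 + fixed 37 = 233.
All other subsets cost ≥ 230. Minimum total cost: 223.

223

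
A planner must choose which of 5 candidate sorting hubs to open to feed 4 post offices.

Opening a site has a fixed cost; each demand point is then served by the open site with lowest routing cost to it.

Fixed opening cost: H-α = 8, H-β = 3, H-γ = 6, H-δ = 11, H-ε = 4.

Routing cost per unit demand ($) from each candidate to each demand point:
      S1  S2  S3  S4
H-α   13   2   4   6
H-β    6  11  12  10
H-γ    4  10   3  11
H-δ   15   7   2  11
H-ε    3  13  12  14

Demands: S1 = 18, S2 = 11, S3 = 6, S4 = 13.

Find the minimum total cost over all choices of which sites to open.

Open {H-α, H-δ, H-ε}: assign each demand point to its cheapest open site.
  S1→H-ε 18×3=54, S2→H-α 11×2=22, S3→H-δ 6×2=12, S4→H-α 13×6=78
  routing cost 166, fixed 23 → total 189.
Compare {H-α, H-ε}: routing cost 178 + fixed 12 = 190.
Compare {H-α, H-γ, H-ε}: routing cost 172 + fixed 18 = 190.
Compare {H-α, H-β, H-δ, H-ε}: routing cost 166 + fixed 26 = 192.
All other subsets cost ≥ 190. Minimum total cost: 189.

189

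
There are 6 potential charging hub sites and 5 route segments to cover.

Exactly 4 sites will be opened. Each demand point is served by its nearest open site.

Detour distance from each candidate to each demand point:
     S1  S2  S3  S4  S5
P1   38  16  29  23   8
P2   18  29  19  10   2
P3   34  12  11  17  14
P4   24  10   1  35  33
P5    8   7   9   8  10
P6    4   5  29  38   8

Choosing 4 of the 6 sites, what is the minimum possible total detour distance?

20

Open {P2, P4, P5, P6}.
  S1→P6 4, S2→P6 5, S3→P4 1, S4→P5 8, S5→P2 2  ⇒ total 20.
Compare {P1, P2, P4, P6}: total 22.
Compare {P2, P3, P4, P6}: total 22.
No size-4 selection does better; minimum is 20.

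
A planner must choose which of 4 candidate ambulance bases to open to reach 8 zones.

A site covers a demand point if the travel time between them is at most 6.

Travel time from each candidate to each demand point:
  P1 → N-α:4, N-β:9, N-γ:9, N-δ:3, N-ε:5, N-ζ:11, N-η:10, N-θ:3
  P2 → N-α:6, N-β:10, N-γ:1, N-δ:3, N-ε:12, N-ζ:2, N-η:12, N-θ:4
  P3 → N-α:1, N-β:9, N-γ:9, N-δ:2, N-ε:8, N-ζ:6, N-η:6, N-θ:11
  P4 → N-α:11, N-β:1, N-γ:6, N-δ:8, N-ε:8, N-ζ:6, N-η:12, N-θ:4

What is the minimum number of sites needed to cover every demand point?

3

Coverage sets (demand points within 6 of each site):
  P1: {N-α, N-δ, N-ε, N-θ}
  P2: {N-α, N-γ, N-δ, N-ζ, N-θ}
  P3: {N-α, N-δ, N-ζ, N-η}
  P4: {N-β, N-γ, N-ζ, N-θ}
No 2 sites suffice: every size-2 union leaves at least one demand point uncovered.
But {P1, P3, P4} covers everything, so the minimum is 3.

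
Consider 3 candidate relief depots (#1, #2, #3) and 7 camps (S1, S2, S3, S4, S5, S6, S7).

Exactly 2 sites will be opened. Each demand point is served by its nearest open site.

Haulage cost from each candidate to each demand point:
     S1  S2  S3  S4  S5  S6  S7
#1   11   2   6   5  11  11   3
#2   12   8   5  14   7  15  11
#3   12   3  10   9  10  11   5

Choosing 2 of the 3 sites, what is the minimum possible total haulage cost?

44

Open {#1, #2}.
  S1→#1 11, S2→#1 2, S3→#2 5, S4→#1 5, S5→#2 7, S6→#1 11, S7→#1 3  ⇒ total 44.
Compare {#1, #3}: total 48.
Compare {#2, #3}: total 52.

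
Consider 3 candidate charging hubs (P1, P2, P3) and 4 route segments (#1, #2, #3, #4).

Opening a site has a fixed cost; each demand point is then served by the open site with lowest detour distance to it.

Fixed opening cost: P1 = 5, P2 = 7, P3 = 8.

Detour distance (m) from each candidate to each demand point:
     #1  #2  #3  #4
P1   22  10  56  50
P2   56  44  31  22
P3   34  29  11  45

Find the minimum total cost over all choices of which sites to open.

85

Open {P1, P2, P3}: assign each demand point to its cheapest open site.
  #1→P1 22, #2→P1 10, #3→P3 11, #4→P2 22
  detour distance 65, fixed 20 → total 85.
Compare {P1, P2}: detour distance 85 + fixed 12 = 97.
Compare {P1, P3}: detour distance 88 + fixed 13 = 101.
Compare {P2, P3}: detour distance 96 + fixed 15 = 111.
All other subsets cost ≥ 97. Minimum total cost: 85.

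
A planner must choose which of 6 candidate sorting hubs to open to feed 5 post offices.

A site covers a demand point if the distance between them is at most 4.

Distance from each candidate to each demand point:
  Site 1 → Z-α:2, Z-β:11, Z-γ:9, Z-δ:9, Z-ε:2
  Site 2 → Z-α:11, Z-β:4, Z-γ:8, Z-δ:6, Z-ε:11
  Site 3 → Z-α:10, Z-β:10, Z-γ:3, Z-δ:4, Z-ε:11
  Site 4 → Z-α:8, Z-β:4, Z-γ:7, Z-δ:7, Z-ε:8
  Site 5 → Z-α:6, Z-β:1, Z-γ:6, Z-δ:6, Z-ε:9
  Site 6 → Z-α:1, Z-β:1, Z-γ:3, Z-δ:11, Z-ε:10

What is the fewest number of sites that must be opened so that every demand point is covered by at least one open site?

3

Coverage sets (demand points within 4 of each site):
  Site 1: {Z-α, Z-ε}
  Site 2: {Z-β}
  Site 3: {Z-γ, Z-δ}
  Site 4: {Z-β}
  Site 5: {Z-β}
  Site 6: {Z-α, Z-β, Z-γ}
No 2 sites suffice: every size-2 union leaves at least one demand point uncovered.
But {Site 1, Site 2, Site 3} covers everything, so the minimum is 3.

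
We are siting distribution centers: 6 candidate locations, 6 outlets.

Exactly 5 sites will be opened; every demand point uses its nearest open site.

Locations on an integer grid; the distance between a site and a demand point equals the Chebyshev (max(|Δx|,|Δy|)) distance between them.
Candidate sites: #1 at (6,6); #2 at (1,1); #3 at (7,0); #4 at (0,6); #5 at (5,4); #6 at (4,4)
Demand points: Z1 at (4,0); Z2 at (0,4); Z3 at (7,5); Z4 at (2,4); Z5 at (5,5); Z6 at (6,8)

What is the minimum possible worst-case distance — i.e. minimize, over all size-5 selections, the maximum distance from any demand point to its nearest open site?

Open {#1, #2, #3, #4, #5}.
  Farthest demand point is Z1 at distance 3 (to #2); all others are ≤ 3.
With {#1, #2, #3, #4, #6} the worst case is 3.
With {#1, #2, #3, #5, #6} the worst case is 3.
No size-5 selection achieves below 3.

3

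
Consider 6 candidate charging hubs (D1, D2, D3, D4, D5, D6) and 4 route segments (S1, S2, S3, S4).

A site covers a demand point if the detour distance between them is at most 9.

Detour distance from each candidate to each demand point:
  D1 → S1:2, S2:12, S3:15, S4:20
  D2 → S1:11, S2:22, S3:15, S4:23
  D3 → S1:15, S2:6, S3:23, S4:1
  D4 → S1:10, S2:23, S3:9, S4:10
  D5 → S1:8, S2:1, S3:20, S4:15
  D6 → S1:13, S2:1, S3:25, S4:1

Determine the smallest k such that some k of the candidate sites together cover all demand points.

3

Coverage sets (demand points within 9 of each site):
  D1: {S1}
  D2: {}
  D3: {S2, S4}
  D4: {S3}
  D5: {S1, S2}
  D6: {S2, S4}
No 2 sites suffice: every size-2 union leaves at least one demand point uncovered.
But {D1, D3, D4} covers everything, so the minimum is 3.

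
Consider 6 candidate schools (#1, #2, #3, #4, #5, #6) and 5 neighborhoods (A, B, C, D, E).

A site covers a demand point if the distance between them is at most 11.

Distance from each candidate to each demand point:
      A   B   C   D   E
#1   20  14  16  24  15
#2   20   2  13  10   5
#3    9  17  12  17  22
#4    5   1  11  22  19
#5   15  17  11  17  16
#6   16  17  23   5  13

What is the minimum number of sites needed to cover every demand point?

2

Coverage sets (demand points within 11 of each site):
  #1: {}
  #2: {B, D, E}
  #3: {A}
  #4: {A, B, C}
  #5: {C}
  #6: {D}
No single site covers all 5 demand points.
But {#2, #4} covers everything, so the minimum is 2.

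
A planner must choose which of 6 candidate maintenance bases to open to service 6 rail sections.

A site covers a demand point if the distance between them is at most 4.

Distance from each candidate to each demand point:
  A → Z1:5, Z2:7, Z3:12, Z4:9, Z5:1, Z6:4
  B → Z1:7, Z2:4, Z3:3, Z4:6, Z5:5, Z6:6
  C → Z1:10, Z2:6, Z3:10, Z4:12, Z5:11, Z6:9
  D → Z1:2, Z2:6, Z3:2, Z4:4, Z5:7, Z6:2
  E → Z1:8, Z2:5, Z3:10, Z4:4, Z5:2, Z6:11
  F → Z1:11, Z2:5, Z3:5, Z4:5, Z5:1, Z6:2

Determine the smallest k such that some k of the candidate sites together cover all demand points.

Coverage sets (demand points within 4 of each site):
  A: {Z5, Z6}
  B: {Z2, Z3}
  C: {}
  D: {Z1, Z3, Z4, Z6}
  E: {Z4, Z5}
  F: {Z5, Z6}
No 2 sites suffice: every size-2 union leaves at least one demand point uncovered.
But {A, B, D} covers everything, so the minimum is 3.

3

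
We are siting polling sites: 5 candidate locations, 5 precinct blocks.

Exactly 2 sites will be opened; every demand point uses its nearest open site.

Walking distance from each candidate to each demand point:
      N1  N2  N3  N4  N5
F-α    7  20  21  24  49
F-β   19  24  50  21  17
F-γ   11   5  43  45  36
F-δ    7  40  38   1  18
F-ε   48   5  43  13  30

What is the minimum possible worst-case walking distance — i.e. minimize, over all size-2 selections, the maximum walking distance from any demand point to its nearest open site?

Open {F-α, F-β}.
  Farthest demand point is N3 at walking distance 21 (to F-α); all others are ≤ 21.
With {F-α, F-δ} the worst case is 21.
With {F-α, F-ε} the worst case is 30.
No size-2 selection achieves below 21.

21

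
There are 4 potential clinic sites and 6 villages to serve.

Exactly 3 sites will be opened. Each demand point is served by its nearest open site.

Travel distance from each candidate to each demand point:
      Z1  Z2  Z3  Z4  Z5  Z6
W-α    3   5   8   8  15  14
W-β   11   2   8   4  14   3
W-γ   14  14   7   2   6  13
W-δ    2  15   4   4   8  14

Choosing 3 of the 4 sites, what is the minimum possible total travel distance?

Open {W-β, W-γ, W-δ}.
  Z1→W-δ 2, Z2→W-β 2, Z3→W-δ 4, Z4→W-γ 2, Z5→W-γ 6, Z6→W-β 3  ⇒ total 19.
Compare {W-α, W-β, W-γ}: total 23.
Compare {W-α, W-β, W-δ}: total 23.
No size-3 selection does better; minimum is 19.

19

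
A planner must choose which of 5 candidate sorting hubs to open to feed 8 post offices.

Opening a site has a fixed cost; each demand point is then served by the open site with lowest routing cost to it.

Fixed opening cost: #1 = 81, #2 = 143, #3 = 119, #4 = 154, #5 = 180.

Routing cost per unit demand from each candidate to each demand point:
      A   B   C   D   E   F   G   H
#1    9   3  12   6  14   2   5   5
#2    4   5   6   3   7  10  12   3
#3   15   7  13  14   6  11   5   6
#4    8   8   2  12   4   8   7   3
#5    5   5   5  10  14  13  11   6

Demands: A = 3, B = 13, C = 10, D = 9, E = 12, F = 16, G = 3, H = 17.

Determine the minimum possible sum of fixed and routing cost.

Open {#1, #4}: assign each demand point to its cheapest open site.
  A→#4 3×8=24, B→#1 13×3=39, C→#4 10×2=20, D→#1 9×6=54, E→#4 12×4=48, F→#1 16×2=32, G→#1 3×5=15, H→#4 17×3=51
  routing cost 283, fixed 235 → total 518.
Compare {#1, #2}: routing cost 320 + fixed 224 = 544.
Compare {#1}: routing cost 540 + fixed 81 = 621.
Compare {#1, #2, #4}: routing cost 244 + fixed 378 = 622.
All other subsets cost ≥ 544. Minimum total cost: 518.

518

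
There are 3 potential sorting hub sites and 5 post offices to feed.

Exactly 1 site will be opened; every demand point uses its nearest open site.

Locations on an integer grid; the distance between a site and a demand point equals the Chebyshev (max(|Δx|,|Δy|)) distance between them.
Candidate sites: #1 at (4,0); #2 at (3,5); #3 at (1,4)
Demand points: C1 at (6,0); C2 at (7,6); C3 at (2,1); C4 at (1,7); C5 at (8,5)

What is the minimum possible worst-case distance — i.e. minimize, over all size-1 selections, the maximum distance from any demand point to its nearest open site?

5

Open {#2}.
  Farthest demand point is C1 at distance 5 (to #2); all others are ≤ 5.
With {#1} the worst case is 7.
With {#3} the worst case is 7.
No size-1 selection achieves below 5.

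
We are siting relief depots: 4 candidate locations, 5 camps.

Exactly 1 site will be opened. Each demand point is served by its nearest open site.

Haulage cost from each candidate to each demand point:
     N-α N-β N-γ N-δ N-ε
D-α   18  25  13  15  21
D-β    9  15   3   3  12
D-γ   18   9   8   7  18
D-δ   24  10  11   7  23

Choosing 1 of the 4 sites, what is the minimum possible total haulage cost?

42

Open {D-β}.
  N-α→D-β 9, N-β→D-β 15, N-γ→D-β 3, N-δ→D-β 3, N-ε→D-β 12  ⇒ total 42.
Compare {D-γ}: total 60.
Compare {D-δ}: total 75.
No size-1 selection does better; minimum is 42.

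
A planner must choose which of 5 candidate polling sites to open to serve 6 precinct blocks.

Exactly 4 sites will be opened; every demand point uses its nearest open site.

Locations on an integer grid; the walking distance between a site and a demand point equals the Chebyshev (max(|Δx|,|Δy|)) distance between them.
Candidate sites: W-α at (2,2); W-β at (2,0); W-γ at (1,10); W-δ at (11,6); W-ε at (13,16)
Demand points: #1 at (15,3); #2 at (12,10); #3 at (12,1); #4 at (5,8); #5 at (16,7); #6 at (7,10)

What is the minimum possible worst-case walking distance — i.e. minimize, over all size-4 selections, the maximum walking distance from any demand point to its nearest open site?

5

Open {W-α, W-β, W-γ, W-δ}.
  Farthest demand point is #3 at walking distance 5 (to W-δ); all others are ≤ 5.
With {W-α, W-γ, W-δ, W-ε} the worst case is 5.
With {W-β, W-γ, W-δ, W-ε} the worst case is 5.
No size-4 selection achieves below 5.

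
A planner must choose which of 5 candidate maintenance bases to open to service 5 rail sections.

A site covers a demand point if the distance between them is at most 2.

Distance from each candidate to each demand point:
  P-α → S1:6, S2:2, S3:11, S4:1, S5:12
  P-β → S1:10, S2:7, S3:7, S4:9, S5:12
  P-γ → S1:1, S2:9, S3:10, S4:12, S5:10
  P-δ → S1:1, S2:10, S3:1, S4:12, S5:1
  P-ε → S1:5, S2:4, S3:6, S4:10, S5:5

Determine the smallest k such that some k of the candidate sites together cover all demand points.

2

Coverage sets (demand points within 2 of each site):
  P-α: {S2, S4}
  P-β: {}
  P-γ: {S1}
  P-δ: {S1, S3, S5}
  P-ε: {}
No single site covers all 5 demand points.
But {P-α, P-δ} covers everything, so the minimum is 2.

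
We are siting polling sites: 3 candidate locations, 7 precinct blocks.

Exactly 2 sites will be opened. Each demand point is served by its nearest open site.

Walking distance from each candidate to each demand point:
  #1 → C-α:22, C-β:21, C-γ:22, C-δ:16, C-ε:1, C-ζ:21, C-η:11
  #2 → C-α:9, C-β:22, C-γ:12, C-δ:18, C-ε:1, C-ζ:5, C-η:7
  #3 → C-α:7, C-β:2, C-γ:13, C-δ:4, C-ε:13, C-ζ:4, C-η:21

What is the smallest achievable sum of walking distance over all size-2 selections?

Open {#2, #3}.
  C-α→#3 7, C-β→#3 2, C-γ→#2 12, C-δ→#3 4, C-ε→#2 1, C-ζ→#3 4, C-η→#2 7  ⇒ total 37.
Compare {#1, #3}: total 42.
Compare {#1, #2}: total 71.

37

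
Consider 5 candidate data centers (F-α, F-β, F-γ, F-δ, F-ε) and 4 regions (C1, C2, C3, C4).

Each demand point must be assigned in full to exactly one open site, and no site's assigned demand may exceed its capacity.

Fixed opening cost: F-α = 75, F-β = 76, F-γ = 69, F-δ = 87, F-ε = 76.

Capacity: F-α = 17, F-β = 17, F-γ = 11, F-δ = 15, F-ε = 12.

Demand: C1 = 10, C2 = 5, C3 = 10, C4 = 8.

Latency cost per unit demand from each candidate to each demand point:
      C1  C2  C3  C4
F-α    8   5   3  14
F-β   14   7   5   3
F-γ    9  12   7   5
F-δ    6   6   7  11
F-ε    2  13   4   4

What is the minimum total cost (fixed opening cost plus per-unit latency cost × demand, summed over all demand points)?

326

Open {F-α, F-β, F-ε}; cheapest assignment that respects the capacities:
  F-α (cap 17, load 15): C2, C3 — cost 5×5 + 10×3 = 55
  F-β (cap 17, load 8): C4 — cost 8×3 = 24
  F-ε (cap 12, load 10): C1 — cost 10×2 = 20
  Shipping 99, fixed 227 → total 326.
  Any other capacity-feasible assignment to {F-α, F-β, F-ε} ships for at least 99.
Compare {F-α, F-γ, F-ε}: its best feasible assignment gives total 335.
Compare {F-β, F-γ, F-ε}: its best feasible assignment gives total 366.
Every other set of open sites that can feasibly serve all demand totals ≥ 335 even under its best assignment. Minimum: 326.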